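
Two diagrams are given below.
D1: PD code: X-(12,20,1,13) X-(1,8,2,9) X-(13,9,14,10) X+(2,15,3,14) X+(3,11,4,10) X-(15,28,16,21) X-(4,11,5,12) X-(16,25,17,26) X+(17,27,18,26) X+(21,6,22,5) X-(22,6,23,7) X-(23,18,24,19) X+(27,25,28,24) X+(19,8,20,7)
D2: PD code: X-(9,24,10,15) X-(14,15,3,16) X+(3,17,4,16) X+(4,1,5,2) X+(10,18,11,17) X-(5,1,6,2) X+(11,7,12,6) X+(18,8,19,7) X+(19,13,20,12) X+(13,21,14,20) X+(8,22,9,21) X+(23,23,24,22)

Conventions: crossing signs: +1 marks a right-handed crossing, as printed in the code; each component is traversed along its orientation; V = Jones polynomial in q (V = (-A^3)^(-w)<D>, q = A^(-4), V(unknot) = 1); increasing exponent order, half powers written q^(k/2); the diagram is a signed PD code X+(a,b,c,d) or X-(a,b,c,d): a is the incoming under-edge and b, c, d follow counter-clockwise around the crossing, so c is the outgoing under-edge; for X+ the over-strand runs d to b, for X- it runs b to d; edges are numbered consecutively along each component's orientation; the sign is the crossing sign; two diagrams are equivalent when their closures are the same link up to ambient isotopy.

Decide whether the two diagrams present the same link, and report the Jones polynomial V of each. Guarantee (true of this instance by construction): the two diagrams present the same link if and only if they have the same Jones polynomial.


equivalent: no
D1 (bracket A^-6 + A^-2 + A^2 + A^6; 14 crossings at w = -2): V = q^-3 + q^-2 + q^-1 + 1
D2 (bracket A^-6 + A^6 + A^10 + A^14; 12 crossings at w = +6): V = q + q^2 + q^3 + q^6
key observation: comparing 2 Jones polynomials yields 2 groups


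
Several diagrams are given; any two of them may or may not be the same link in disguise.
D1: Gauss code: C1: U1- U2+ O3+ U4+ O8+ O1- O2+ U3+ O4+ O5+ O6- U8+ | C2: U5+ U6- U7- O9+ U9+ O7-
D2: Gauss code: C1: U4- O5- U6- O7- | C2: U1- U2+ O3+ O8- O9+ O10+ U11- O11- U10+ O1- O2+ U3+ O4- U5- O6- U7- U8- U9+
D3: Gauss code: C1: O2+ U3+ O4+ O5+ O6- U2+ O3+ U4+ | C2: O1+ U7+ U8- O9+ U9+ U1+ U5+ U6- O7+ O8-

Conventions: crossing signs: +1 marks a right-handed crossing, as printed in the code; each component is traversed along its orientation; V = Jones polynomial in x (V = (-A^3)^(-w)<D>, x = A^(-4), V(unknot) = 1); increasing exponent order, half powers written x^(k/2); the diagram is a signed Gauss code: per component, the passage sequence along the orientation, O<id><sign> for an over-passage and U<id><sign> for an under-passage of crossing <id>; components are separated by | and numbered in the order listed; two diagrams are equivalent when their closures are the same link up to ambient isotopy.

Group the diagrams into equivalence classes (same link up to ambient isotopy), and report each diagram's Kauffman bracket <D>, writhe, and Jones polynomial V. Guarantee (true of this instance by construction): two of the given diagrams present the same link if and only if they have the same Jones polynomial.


equivalence classes: {D1, D3} | {D2}
D1 (bracket -A^-9 + A^-1 + A^3 + A^7; 9 crossings at w = +3): V = -x^(1/2) - x^(3/2) - x^(5/2) + x^(9/2)
D2 (bracket A^-3 + A^5 - A^9 + A^13; 11 crossings at w = -3): V = -x^(-11/2) + x^(-9/2) - x^(-7/2) - x^(-3/2)
V(D3) = -x^(1/2) - x^(3/2) - x^(5/2) + x^(9/2)  [9 crossings, <D> = -A^-3 + A^5 + A^9 + A^13, w = +5]
key observation: V(x) takes 2 values over 3 diagrams, fixing the grouping


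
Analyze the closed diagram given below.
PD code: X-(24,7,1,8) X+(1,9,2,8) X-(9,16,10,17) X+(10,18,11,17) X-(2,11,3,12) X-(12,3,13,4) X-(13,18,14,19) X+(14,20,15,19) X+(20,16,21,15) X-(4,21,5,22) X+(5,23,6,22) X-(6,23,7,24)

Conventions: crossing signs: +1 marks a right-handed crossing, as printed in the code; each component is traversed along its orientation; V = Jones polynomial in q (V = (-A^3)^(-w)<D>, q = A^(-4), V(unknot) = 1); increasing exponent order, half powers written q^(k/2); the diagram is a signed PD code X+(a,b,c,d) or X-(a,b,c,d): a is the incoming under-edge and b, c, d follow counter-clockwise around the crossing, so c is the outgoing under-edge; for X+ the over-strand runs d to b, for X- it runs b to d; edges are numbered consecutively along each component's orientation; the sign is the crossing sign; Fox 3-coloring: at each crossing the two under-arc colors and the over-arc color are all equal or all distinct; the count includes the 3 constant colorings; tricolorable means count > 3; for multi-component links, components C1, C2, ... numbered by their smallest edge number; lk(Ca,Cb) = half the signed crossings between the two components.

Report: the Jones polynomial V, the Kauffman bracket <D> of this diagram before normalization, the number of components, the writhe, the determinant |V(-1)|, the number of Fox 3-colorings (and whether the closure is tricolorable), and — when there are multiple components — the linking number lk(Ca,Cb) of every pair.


Jones polynomial: V(q) = -q^-4 + q^-3 + q^-1
<D> = A^-2 + A^6 - A^10; writhe -2
components 1, writhe -2 (12 crossings)
3-colorings: 9 of 3^12, det 3 — tricolorable
note: w = -2 (over 12 crossings) is diagram-only; (-A^3)^(2) removes it from V


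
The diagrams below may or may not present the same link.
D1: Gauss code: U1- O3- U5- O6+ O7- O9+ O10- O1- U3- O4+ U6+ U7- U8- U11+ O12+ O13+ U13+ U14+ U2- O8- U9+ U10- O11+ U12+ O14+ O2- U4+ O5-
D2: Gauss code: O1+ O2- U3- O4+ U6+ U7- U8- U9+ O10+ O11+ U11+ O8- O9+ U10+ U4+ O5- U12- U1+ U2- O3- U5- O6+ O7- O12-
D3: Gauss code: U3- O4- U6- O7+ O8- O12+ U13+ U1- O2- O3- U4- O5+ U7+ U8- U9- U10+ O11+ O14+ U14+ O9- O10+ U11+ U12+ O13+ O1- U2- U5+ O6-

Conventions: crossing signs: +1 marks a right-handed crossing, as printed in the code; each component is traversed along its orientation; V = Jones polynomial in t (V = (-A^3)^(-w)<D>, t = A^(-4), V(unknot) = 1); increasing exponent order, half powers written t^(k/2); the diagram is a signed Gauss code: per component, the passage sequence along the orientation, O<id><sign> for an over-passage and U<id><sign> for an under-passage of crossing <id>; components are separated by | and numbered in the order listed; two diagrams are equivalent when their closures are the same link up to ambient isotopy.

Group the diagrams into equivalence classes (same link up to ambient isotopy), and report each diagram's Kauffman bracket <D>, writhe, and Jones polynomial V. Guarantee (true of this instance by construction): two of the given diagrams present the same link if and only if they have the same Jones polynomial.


grouping into links: {D1, D2, D3}
V(D1) = -t^-4 + t^-3 + t^-1  (w 0, c 14, <D> = A^4 + A^12 - A^16)
D2 (bracket A^4 + A^12 - A^16; 12 crossings at w = 0): V = -t^-4 + t^-3 + t^-1
V(D3) = -t^-4 + t^-3 + t^-1  [14 crossings, <D> = A^4 + A^12 - A^16, w = 0]
why: one V(t) for all 3 diagrams — one class (guaranteed)


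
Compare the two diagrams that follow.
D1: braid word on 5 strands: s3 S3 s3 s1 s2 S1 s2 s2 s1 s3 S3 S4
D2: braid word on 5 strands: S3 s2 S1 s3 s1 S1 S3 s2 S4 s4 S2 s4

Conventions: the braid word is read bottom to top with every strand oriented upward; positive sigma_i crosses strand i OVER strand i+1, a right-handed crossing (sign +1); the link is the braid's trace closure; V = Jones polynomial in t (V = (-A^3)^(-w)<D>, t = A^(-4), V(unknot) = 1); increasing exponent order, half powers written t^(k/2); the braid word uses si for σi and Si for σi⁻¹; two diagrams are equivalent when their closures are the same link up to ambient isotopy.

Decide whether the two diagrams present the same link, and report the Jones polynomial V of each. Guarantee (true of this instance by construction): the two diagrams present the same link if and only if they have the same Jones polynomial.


same link: no
V(D1) = t - t^2 + 2t^3 - t^4 + t^5 - t^6  [12 crossings, <D> = -A^-12 + A^-8 - A^-4 + 2 - A^4 + A^8, w = +4]
D2 (bracket 1; 12 crossings at w = 0): V = 1
note: comparing 2 Jones polynomials yields 2 groups


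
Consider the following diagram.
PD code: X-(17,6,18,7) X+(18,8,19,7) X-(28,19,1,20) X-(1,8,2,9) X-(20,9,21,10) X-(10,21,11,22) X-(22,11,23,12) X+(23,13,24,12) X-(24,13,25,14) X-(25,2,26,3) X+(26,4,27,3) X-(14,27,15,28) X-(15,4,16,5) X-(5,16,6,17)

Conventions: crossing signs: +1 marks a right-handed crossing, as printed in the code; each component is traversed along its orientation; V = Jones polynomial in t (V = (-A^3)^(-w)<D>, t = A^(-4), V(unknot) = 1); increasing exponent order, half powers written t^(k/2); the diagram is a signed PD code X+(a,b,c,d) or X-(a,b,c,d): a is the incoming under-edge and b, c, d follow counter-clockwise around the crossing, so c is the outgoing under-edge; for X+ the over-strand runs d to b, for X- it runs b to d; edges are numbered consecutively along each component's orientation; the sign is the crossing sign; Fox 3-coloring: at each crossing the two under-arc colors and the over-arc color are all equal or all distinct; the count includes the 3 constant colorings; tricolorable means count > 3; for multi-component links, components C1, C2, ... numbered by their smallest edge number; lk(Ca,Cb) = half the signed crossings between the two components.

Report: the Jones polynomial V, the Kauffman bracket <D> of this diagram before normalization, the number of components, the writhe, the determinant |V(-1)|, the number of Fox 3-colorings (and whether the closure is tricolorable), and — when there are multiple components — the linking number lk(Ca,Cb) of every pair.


V = -t^-10 + t^-9 - t^-8 + t^-7 - t^-6 + t^-5 + t^-3
<D> = A^-12 + A^-4 - 1 + A^4 - A^8 + A^12 - A^16 (w = -8)
1 component over 14 crossings, w = -8
3 Fox colorings among 3^14, |V(-1)| = 7: not tricolorable
why: the span of V is 7, forcing >= 7 crossings in any diagram


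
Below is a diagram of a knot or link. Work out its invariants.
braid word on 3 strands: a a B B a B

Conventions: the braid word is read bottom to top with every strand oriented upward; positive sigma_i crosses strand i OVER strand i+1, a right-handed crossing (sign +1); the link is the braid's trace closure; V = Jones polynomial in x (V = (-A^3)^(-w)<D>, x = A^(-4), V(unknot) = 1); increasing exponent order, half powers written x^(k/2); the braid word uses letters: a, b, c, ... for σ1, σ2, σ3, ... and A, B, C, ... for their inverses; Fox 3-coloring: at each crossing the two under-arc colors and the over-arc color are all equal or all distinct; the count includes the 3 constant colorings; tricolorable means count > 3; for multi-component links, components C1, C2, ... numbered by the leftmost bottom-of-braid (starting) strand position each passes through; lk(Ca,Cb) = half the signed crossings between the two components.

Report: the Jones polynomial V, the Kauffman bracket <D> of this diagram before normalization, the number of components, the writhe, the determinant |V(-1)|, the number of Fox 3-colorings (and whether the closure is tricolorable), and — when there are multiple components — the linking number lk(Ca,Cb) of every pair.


Jones polynomial: V(x) = -x^-3 + 2x^-2 - 2x^-1 + 3 - 2x + 2x^2 - x^3
<D> = -A^-12 + 2A^-8 - 2A^-4 + 3 - 2A^4 + 2A^8 - A^12; writhe 0
components 1, writhe 0 (6 crossings)
3-colorings: 3 of 3^6, det 13 — not tricolorable
note: w = 0 shifts under R1 moves; the (-A^3)^(0) factor cancels that in V


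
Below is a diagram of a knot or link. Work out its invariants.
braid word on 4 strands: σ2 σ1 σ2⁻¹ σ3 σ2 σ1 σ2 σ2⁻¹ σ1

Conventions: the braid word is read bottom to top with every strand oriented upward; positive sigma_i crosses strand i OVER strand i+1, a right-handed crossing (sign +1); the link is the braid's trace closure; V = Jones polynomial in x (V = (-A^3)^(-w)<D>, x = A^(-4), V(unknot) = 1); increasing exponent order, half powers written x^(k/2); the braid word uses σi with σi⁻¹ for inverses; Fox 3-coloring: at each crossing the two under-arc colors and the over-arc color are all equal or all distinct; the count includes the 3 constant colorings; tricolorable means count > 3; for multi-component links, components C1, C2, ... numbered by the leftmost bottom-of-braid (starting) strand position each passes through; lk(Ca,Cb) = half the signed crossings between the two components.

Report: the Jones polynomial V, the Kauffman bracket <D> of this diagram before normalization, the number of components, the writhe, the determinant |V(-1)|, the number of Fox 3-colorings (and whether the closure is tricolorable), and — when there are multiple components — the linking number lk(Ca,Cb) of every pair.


Jones polynomial: V(x) = x + x^3 - x^4
<D> = A^-1 - A^3 - A^11; writhe +5
components 1, writhe +5 (9 crossings)
3-colorings: 9 of 3^9, det 3 — tricolorable
note: w = +5 (over 9 crossings) is diagram-only; (-A^3)^(-5) removes it from V


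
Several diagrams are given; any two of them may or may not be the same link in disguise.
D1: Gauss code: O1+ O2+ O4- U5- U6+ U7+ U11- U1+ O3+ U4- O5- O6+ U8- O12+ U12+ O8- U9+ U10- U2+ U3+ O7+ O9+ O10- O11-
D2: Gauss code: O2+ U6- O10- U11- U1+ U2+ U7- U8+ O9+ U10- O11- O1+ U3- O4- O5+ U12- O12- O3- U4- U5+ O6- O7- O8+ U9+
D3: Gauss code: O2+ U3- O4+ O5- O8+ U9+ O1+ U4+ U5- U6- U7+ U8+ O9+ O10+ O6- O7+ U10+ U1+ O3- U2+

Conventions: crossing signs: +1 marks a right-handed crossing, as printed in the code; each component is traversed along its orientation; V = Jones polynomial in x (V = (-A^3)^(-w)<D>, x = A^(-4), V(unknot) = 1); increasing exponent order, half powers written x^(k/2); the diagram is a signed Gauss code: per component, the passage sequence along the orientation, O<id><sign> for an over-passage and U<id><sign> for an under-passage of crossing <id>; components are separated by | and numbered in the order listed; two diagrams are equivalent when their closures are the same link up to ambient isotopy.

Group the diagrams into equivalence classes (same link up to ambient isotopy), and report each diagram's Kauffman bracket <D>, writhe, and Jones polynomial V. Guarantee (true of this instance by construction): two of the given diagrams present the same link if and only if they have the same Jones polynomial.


classes: {D1} | {D2} | {D3}
V(D1) = 1  [12 crossings, <D> = A^6, w = +2]
D2 (bracket A^-14 - A^-10 + A^-6 - A^-2 + A^2; 12 crossings at w = -2): V = x^-2 - x^-1 + 1 - x + x^2
V(D3) = x + x^3 - x^4  (w +4, c 10, <D> = -A^-4 + 1 + A^8)
insight: V(x) takes 3 values over 3 diagrams, fixing the grouping


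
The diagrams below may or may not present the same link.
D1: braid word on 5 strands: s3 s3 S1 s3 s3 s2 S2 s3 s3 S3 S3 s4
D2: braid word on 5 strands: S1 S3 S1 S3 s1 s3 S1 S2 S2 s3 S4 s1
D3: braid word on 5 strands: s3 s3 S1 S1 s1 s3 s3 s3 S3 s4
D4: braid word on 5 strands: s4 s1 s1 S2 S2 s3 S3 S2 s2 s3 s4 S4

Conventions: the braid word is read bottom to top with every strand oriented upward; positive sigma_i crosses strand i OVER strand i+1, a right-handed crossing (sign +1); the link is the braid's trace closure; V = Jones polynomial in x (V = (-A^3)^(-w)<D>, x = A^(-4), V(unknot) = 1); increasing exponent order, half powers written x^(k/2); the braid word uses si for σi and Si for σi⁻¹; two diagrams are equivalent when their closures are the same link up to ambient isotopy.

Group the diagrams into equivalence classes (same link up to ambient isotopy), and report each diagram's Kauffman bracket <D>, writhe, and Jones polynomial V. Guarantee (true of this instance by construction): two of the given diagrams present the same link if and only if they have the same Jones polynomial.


equivalence classes: {D1, D3} | {D2} | {D4}
D1 (bracket A^-12 + 1 + A^4 + A^8; 12 crossings at w = +4): V = x + x^2 + x^3 + x^6
D2 (bracket A^-12 + A^-8 + A^-4 + 1; 12 crossings at w = -4): V = x^-3 + x^-2 + x^-1 + 1
V(D3) = x + x^2 + x^3 + x^6  (w +4, c 10, <D> = A^-12 + 1 + A^4 + A^8)
D4 (bracket A^-2 + 2A^6 + A^14; 12 crossings at w = +2): V = x^-2 + 2 + x^2
observation: 3 values of V(x) split the 4 diagrams


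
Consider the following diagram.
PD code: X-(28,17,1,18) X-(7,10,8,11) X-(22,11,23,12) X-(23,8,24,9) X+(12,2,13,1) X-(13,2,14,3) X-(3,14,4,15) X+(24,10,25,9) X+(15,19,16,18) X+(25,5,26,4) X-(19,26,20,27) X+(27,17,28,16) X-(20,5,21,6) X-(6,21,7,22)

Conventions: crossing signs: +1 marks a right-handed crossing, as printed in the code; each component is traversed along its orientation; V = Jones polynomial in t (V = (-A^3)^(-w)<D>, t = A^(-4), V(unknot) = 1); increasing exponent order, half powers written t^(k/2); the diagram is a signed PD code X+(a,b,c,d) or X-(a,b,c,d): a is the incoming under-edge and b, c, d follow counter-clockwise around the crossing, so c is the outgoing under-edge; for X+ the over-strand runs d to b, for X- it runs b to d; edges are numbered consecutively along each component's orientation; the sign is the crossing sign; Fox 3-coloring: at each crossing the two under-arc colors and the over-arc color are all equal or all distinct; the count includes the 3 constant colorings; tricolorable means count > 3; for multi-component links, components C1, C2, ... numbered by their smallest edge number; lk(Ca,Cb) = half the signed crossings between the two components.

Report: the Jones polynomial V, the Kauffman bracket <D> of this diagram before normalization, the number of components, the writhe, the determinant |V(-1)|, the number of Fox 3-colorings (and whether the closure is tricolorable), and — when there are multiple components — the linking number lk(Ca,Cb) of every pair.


Jones polynomial: V(t) = -t^-6 + t^-5 - t^-4 + 2t^-3 - t^-2 + t^-1
<D> = A^-8 - A^-4 + 2 - A^4 + A^8 - A^12; writhe -4
components 1, writhe -4 (14 crossings)
3-colorings: 3 of 3^14, det 7 — not tricolorable
note: det 7 = |V(-1)|; not divisible by 3, so not tricolorable


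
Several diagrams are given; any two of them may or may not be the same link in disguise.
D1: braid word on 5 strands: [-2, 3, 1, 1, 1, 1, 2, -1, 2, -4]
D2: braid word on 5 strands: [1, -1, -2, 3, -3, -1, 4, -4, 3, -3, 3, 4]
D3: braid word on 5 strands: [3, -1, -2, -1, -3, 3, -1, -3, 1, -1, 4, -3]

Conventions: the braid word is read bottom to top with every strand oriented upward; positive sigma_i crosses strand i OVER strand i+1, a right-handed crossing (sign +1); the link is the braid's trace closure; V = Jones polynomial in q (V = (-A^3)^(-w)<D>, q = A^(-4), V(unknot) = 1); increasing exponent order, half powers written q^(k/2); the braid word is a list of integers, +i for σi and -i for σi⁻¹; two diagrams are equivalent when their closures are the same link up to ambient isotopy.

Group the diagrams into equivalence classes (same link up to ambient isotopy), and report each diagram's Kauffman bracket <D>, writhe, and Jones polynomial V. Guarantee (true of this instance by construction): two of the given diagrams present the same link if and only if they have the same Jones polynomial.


equivalence classes: {D1} | {D2} | {D3}
D1 (bracket -A^-4 + 1 + A^8; 10 crossings at w = +4): V = q + q^3 - q^4
V(D2) = 1  (w 0, c 12, <D> = 1)
D3 (bracket A^-8 + 1 - A^4; 12 crossings at w = -4): V = -q^-4 + q^-3 + q^-1
key observation: 3 classes among 3 diagrams; unequal V(q) rules out equality


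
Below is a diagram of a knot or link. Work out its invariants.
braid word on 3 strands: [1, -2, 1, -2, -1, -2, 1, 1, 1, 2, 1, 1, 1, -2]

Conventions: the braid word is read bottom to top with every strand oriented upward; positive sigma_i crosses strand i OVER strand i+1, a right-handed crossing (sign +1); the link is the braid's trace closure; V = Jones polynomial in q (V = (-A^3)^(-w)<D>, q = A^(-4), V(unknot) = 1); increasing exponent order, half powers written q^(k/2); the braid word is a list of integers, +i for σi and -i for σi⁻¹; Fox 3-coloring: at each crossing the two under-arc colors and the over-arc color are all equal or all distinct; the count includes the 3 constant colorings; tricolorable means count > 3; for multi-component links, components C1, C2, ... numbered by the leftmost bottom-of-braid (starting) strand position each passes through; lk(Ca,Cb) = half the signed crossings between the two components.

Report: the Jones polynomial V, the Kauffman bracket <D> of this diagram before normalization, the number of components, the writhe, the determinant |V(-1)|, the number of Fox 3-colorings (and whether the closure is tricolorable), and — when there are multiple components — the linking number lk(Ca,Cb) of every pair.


Jones polynomial: V(q) = 2q - 2q^2 + 3q^3 - 3q^4 + 2q^5 - 2q^6 + q^7
<D> = A^-16 - 2A^-12 + 2A^-8 - 3A^-4 + 3 - 2A^4 + 2A^8; writhe +4
components 1, writhe +4 (14 crossings)
3-colorings: 9 of 3^14, det 15 — tricolorable
note: w = +4 shifts under R1 moves; the (-A^3)^(-4) factor cancels that in V


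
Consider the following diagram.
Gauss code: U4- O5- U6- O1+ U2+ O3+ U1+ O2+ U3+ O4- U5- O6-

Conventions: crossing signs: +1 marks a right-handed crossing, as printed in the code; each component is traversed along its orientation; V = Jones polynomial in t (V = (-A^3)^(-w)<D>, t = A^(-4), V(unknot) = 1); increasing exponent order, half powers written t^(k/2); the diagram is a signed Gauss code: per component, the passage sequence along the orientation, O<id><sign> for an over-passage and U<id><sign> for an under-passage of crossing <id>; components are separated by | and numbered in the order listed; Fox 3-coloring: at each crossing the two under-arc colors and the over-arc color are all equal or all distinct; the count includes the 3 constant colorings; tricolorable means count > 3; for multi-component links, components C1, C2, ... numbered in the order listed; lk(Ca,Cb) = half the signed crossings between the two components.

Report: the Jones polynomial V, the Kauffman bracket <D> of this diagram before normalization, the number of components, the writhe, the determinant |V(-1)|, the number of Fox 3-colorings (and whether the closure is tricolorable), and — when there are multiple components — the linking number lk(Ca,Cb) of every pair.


V = -t^-3 + t^-2 - t^-1 + 3 - t + t^2 - t^3
<D> = -A^-12 + A^-8 - A^-4 + 3 - A^4 + A^8 - A^12 (w = 0)
1 component over 6 crossings, w = 0
27 Fox colorings among 3^6, |V(-1)| = 9: tricolorable
why: det 9 = |V(-1)|; divisible by 3, so tricolorable


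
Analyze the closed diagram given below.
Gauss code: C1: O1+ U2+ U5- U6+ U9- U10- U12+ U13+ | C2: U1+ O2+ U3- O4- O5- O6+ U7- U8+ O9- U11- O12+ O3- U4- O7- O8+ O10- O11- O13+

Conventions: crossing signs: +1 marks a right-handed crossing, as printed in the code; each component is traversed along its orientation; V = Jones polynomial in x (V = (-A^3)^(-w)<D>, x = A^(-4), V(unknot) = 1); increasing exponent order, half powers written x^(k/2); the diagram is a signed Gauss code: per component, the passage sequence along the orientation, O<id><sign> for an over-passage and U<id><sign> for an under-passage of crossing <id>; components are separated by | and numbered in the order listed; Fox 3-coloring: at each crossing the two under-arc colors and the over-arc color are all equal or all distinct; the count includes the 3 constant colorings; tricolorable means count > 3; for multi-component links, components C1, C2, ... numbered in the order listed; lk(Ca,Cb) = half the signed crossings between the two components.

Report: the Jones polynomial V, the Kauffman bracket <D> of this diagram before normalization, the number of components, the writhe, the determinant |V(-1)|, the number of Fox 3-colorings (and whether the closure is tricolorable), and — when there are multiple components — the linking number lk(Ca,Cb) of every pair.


V = x^(-7/2) - x^(-5/2) + x^(-3/2) - 2x^(-1/2) - x^(3/2)
<D> = A^-9 + 2A^-1 - A^3 + A^7 - A^11 (w = -1)
2 components over 13 crossings, w = -1
lk(C1,C2): +1
9 Fox colorings among 3^13, |V(-1)| = 6: tricolorable
why: the span of V is 5, within the link bound 13 + 2 - 1


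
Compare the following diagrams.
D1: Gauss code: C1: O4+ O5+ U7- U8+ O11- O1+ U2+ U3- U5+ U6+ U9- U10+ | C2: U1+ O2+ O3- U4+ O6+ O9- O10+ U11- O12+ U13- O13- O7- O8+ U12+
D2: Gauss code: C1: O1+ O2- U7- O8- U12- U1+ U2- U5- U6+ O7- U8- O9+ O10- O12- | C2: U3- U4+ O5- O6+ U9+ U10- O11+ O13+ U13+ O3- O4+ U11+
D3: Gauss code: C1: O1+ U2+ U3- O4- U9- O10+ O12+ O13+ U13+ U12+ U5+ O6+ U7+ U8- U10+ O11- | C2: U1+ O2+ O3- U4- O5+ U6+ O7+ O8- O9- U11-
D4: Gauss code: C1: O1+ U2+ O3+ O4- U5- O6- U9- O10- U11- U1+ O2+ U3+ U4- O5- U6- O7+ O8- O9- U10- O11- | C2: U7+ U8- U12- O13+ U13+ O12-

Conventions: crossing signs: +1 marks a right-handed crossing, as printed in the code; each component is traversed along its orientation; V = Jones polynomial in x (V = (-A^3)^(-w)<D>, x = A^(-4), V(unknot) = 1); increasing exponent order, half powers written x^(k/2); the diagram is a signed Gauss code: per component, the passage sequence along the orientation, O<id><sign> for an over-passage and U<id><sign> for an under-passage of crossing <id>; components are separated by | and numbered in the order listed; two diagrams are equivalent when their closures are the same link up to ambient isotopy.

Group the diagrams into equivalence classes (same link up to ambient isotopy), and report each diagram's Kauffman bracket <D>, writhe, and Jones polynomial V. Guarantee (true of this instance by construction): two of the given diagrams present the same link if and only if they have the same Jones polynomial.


grouping into links: {D1} | {D2, D4} | {D3}
V(D1) = -x^(1/2) - x^(5/2)  (w +3, c 13, <D> = A^-1 + A^7)
V(D2) = x^(-9/2) - x^(-5/2) - x^(-3/2) - x^(-1/2)  [13 crossings, <D> = A^-1 + A^3 + A^7 - A^15, w = -1]
V(D3) = -x^(-3/2) + x^(-1/2) - 2x^(1/2) + x^(3/2) - 2x^(5/2) + x^(7/2)  (w +3, c 13, <D> = -A^-5 + 2A^-1 - A^3 + 2A^7 - A^11 + A^15)
V(D4) = x^(-9/2) - x^(-5/2) - x^(-3/2) - x^(-1/2)  (w -3, c 13, <D> = A^-7 + A^-3 + A - A^9)
why: 3 values of V(x) split the 4 diagrams


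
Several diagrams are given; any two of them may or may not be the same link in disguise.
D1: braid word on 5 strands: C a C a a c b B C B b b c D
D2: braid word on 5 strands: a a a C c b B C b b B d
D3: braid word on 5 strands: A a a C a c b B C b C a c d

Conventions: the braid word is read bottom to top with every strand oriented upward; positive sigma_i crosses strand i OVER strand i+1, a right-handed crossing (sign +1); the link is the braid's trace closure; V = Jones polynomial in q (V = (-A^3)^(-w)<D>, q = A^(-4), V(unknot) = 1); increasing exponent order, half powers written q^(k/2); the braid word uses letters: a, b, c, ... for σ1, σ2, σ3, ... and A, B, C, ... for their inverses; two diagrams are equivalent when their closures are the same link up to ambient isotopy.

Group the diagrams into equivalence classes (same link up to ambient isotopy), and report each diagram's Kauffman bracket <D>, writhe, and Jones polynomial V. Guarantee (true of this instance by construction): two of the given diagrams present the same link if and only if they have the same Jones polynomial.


equivalence classes: {D1, D2, D3}
D1 (bracket -A^-10 + A^-6 + A^2; 14 crossings at w = +2): V = q + q^3 - q^4
V(D2) = q + q^3 - q^4  [12 crossings, <D> = -A^-4 + 1 + A^8, w = +4]
V(D3) = q + q^3 - q^4  (w +4, c 14, <D> = -A^-4 + 1 + A^8)
observation: all 3 diagrams share one V(q), hence one class


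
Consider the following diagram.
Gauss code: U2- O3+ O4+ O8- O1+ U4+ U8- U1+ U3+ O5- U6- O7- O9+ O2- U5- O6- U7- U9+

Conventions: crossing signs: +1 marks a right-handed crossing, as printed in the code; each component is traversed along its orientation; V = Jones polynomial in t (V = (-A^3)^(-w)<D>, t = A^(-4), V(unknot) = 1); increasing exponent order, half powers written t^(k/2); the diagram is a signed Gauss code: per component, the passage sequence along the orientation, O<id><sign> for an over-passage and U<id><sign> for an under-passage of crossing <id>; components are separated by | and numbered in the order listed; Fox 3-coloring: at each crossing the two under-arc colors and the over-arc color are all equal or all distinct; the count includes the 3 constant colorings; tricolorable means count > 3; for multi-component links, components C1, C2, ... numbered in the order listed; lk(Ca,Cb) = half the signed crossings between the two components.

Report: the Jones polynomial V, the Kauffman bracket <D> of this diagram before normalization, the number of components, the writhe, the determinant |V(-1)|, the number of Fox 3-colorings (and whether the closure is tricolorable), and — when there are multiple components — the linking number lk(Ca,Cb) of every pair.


V(t) = -t^-4 + t^-3 + t^-1
bracket: -A - A^9 + A^13, w = -1
1 component, writhe -1, over 9 crossings
det 3, colorings 9 of 3^9 — tricolorable
observation: w = -1 (over 9 crossings) is diagram-only; (-A^3)^(1) removes it from V


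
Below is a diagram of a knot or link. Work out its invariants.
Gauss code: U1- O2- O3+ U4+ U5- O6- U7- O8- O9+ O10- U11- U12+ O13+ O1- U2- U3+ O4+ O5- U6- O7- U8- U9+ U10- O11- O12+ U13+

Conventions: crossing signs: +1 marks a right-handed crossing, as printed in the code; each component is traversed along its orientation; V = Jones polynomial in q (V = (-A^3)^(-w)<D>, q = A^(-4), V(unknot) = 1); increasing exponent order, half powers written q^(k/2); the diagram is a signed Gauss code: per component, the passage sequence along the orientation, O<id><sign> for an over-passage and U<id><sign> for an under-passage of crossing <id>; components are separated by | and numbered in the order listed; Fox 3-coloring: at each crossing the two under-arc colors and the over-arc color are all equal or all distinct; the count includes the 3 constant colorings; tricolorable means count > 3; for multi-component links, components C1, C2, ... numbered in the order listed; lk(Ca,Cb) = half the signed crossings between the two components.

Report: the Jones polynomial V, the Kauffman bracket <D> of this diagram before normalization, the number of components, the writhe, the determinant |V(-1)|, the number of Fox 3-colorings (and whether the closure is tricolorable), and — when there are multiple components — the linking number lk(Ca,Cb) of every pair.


Jones polynomial: V(q) = -q^-4 + q^-3 + q^-1
<D> = -A^-5 - A^3 + A^7; writhe -3
components 1, writhe -3 (13 crossings)
3-colorings: 9 of 3^13, det 3 — tricolorable
note: the span of V is 3, forcing >= 3 crossings in any diagram


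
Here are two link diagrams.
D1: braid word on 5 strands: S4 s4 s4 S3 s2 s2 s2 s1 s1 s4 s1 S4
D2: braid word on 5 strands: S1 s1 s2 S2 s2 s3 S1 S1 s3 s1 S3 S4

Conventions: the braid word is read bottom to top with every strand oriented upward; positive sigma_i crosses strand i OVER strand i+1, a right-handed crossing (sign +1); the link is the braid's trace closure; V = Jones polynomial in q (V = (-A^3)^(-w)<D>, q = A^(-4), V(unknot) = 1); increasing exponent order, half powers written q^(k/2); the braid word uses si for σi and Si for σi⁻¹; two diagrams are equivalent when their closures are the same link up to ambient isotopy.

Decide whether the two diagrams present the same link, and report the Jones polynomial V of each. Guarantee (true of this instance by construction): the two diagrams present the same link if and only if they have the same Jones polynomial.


equivalent: no
V(D1) = q^2 + 2q^4 - 2q^5 + q^6 - 2q^7 + q^8  (w +6, c 12, <D> = A^-14 - 2A^-10 + A^-6 - 2A^-2 + 2A^2 + A^10)
V(D2) = 1  (w 0, c 12, <D> = 1)
why: comparing 2 Jones polynomials yields 2 groups


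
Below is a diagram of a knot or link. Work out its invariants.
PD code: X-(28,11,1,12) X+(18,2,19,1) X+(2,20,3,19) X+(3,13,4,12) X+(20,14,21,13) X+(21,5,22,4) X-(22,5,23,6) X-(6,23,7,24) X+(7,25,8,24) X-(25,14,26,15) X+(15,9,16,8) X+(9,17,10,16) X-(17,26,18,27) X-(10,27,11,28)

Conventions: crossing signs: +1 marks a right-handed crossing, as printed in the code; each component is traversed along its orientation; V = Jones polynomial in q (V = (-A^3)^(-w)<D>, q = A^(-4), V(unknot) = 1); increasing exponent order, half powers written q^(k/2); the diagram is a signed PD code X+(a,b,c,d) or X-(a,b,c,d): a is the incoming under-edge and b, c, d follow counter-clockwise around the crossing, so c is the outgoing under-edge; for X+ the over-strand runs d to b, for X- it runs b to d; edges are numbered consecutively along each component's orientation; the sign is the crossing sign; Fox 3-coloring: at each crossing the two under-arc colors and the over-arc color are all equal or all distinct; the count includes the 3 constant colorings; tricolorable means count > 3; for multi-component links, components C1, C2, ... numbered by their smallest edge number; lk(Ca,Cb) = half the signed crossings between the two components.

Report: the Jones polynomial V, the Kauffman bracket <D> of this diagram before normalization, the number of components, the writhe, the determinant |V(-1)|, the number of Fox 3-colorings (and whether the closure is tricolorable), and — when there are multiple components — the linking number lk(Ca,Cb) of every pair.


Jones polynomial: V(q) = q^-1 - 1 + 2q - 2q^2 + 2q^3 - 2q^4 + q^5
<D> = A^-14 - 2A^-10 + 2A^-6 - 2A^-2 + 2A^2 - A^6 + A^10; writhe +2
components 1, writhe +2 (14 crossings)
3-colorings: 3 of 3^14, det 11 — not tricolorable
note: V spans 6 powers of q: at least 6 crossings in any diagram


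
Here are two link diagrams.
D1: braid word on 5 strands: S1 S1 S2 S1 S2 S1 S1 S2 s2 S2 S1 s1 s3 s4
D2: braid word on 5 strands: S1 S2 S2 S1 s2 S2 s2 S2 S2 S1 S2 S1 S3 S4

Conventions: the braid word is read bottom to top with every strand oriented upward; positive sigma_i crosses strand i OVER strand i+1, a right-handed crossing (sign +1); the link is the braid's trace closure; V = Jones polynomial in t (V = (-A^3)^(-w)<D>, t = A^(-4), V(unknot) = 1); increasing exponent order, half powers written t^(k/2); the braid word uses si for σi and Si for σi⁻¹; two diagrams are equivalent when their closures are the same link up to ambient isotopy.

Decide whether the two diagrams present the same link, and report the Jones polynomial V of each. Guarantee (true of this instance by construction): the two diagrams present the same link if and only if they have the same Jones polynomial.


equivalent: yes
V(D1) = -t^-8 + t^-5 + t^-3  (w -6, c 14, <D> = A^-6 + A^2 - A^14)
V(D2) = -t^-8 + t^-5 + t^-3  (w -10, c 14, <D> = A^-18 + A^-10 - A^2)
why: Markov moves rewrite D1 (14 crossings) into D2 (14)


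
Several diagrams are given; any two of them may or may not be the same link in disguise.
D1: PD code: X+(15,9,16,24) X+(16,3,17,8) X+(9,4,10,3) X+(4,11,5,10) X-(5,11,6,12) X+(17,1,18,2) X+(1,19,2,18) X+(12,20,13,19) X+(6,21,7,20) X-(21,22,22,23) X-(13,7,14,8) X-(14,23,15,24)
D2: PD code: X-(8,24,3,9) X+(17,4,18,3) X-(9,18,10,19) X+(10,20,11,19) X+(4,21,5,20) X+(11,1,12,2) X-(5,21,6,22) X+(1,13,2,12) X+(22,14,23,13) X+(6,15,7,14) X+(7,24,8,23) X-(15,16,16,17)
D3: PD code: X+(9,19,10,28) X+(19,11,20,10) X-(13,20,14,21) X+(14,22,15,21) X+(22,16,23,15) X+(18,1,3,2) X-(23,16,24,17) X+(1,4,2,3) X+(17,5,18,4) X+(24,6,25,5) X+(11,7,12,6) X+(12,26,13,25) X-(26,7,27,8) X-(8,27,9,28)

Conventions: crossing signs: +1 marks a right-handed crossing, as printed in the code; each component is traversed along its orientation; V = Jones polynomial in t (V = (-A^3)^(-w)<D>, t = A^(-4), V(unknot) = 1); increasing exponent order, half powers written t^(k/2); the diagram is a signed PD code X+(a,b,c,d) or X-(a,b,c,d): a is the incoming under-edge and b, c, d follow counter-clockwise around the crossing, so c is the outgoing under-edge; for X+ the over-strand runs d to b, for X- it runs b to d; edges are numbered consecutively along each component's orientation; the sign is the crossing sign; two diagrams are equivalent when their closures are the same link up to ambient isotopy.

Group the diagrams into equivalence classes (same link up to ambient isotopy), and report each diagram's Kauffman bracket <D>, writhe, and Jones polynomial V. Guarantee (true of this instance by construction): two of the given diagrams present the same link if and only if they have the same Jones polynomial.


equivalence classes: {D1, D2, D3}
D1 (bracket A^-8 + 2 + A^8; 12 crossings at w = +4): V = t + 2t^3 + t^5
V(D2) = t + 2t^3 + t^5  [12 crossings, <D> = A^-8 + 2 + A^8, w = +4]
D3 (bracket A^-2 + 2A^6 + A^14; 14 crossings at w = +6): V = t + 2t^3 + t^5
key observation: one V(t) for all 3 diagrams — one class (guaranteed)


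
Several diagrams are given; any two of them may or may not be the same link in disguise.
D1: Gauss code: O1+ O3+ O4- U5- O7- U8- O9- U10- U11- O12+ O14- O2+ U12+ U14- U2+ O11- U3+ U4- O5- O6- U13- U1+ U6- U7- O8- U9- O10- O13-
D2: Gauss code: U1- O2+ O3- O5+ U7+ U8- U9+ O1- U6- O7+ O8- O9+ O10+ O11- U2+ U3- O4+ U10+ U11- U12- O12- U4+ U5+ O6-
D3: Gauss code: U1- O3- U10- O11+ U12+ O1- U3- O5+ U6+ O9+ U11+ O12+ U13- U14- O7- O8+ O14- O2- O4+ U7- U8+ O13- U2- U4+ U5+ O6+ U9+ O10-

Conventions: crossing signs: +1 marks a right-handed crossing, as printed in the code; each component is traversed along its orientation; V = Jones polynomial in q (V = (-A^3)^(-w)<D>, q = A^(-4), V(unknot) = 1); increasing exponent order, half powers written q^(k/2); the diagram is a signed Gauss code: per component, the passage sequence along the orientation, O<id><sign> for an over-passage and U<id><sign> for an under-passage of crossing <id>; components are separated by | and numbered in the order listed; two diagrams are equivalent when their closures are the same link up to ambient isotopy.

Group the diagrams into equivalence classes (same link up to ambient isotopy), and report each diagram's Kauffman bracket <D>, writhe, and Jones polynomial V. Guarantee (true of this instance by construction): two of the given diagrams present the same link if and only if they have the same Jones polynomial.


classes: {D1} | {D2} | {D3}
V(D1) = -q^-7 + q^-6 - q^-5 + q^-4 + q^-2  [14 crossings, <D> = A^-10 + A^-2 - A^2 + A^6 - A^10, w = -6]
D2 (bracket A^-8 - A^-4 + 1 - A^4 + A^8; 12 crossings at w = 0): V = q^-2 - q^-1 + 1 - q + q^2
V(D3) = -q^-2 + 2q^-1 - 3 + 5q - 4q^2 + 5q^3 - 4q^4 + 2q^5 - q^6  (w 0, c 14, <D> = -A^-24 + 2A^-20 - 4A^-16 + 5A^-12 - 4A^-8 + 5A^-4 - 3 + 2A^4 - A^8)
insight: V(q) takes 3 values over 3 diagrams, fixing the grouping


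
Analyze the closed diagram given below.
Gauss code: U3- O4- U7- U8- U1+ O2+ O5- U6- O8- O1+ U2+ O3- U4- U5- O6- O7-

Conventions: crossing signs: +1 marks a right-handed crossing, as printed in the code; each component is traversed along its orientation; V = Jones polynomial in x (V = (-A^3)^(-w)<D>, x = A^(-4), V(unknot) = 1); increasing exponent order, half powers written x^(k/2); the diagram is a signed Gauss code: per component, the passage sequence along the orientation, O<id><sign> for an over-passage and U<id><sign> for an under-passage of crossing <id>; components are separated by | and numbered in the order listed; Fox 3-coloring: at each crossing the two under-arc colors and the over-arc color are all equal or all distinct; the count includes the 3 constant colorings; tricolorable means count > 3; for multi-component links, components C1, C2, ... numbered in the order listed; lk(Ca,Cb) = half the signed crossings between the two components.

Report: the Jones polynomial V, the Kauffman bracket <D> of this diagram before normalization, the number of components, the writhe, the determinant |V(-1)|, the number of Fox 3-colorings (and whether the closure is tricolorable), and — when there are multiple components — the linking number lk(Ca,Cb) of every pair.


V(x) = -x^-6 + x^-5 - x^-4 + 2x^-3 - x^-2 + x^-1
bracket: A^-8 - A^-4 + 2 - A^4 + A^8 - A^12, w = -4
1 component, writhe -4, over 8 crossings
det 7, colorings 3 of 3^8 — not tricolorable
observation: the span of V is 5, forcing >= 5 crossings in any diagram


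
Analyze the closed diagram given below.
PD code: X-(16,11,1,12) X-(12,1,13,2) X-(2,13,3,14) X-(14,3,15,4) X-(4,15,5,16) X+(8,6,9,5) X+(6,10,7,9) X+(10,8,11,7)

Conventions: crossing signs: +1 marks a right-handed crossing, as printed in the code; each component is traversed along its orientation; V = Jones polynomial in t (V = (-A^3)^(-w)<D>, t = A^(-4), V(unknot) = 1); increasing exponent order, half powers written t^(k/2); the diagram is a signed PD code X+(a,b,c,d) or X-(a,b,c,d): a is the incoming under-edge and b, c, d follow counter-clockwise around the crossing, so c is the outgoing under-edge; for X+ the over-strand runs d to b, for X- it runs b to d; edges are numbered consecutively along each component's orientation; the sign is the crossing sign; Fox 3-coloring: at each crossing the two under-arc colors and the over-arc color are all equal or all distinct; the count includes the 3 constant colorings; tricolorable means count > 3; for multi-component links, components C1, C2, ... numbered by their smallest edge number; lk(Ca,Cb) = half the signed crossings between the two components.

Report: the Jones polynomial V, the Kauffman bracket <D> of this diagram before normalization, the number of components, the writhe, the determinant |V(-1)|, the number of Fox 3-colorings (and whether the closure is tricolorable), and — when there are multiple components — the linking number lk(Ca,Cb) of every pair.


V = -t^-6 + t^-5 - 2t^-4 + 3t^-3 - 2t^-2 + 3t^-1 - 1 + t - t^2
<D> = -A^-14 + A^-10 - A^-6 + 3A^-2 - 2A^2 + 3A^6 - 2A^10 + A^14 - A^18 (w = -2)
1 component over 8 crossings, w = -2
9 Fox colorings among 3^8, |V(-1)| = 15: tricolorable
why: w = -2 shifts under R1 moves; the (-A^3)^(2) factor cancels that in V
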